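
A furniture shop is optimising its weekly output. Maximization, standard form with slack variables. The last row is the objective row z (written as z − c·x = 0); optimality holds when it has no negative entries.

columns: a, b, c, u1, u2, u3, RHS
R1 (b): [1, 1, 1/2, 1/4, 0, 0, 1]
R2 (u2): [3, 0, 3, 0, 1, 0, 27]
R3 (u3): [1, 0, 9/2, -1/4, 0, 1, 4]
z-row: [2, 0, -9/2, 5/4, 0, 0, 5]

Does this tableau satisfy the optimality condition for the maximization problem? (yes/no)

no

The z-row has a negative entry -9/2 in column c, so it is not optimal.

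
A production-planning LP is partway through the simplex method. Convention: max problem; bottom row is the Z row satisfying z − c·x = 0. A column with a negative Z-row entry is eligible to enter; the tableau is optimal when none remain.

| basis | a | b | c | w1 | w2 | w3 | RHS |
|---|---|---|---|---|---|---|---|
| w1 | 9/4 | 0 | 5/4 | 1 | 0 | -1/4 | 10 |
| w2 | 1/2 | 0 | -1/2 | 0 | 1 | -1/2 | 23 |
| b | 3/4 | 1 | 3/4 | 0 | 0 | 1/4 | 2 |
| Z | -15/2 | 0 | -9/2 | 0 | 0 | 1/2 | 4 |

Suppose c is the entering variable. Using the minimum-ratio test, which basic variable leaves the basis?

b

Column c entries and ratios — w1: 10/(5/4) = 8; w2: -1/2 ≤ 0, skip; b: 2/(3/4) = 8/3.
Smallest ratio is 8/3 in the row of b, so b leaves.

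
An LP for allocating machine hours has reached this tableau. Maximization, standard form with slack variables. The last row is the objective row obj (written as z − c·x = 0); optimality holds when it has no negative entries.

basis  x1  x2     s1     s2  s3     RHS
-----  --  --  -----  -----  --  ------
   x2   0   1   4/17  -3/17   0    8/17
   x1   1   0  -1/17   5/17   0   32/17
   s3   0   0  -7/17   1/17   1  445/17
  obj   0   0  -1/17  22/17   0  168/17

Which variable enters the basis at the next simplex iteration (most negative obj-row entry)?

Negative obj-row entries: s1: -1/17.
The most negative is -1/17 in column s1, so s1 enters.

s1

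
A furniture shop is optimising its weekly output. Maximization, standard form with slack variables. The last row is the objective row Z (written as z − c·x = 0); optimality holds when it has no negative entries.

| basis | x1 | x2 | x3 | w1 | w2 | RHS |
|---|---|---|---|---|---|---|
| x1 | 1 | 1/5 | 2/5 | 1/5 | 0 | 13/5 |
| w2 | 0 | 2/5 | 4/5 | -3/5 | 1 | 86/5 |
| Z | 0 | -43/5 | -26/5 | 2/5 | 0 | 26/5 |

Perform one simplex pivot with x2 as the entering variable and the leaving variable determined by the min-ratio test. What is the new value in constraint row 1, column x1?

Ratio test on column x2 — row 1: (13/5)/(1/5) = 13; row 2: (86/5)/(2/5) = 43. Minimum is 13 at row 1 (x1 leaves); pivot element 1/5.
Divide row 1 by 1/5; eliminate column x2 from the other rows.
In the new row 1, the x1 entry is the old entry divided by the pivot: 1/(1/5) = 5.

5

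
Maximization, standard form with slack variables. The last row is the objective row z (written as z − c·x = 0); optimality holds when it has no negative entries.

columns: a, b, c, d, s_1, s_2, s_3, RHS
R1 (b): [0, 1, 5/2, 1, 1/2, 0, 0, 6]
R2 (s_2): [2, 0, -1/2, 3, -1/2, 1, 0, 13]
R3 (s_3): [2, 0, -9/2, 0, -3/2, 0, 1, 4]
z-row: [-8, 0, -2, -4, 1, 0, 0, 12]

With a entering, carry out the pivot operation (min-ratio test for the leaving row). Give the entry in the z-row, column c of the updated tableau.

-20

Ratio test on column a — row 1: entry 0 ≤ 0; row 2: 13/2 = 13/2; row 3: 4/2 = 2. Minimum is 2 at row 3 (s_3 leaves); pivot element 2.
Divide row 3 by 2; eliminate column a from the other rows.
z-row update in column c: -2 − (-8)·(-9/4) = -20.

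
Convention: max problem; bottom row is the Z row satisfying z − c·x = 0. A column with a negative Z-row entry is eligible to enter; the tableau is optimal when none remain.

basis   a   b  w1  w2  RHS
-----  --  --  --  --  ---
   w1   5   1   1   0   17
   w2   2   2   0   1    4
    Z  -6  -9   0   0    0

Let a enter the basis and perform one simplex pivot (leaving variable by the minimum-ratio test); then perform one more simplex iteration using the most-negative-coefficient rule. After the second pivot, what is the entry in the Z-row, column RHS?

Ratio test on column a — row 1: 17/5 = 17/5; row 2: 4/2 = 2. Minimum is 2 at row 2 (w2 leaves); pivot element 2.
Divide row 2 by 2; eliminate column a from the other rows.
Second iteration: most negative Z-row entry is -3 in column b, so b enters.
Ratio test on column b — row 1: entry -4 ≤ 0; row 2: 2/1 = 2. Minimum is 2 at row 2 (a leaves); pivot element 1.
Divide row 2 by 1; eliminate column b from the other rows.
After both pivots, the entry at the Z-row, column RHS is 18.

18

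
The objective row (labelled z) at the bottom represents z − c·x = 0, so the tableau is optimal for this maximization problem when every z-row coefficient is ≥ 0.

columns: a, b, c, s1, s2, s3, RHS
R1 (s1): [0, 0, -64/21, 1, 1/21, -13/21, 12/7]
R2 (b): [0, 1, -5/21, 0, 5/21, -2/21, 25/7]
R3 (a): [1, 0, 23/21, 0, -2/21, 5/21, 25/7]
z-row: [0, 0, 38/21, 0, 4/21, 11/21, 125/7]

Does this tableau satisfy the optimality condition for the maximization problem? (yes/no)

yes

Every z-row coefficient is ≥ 0, so the tableau is optimal.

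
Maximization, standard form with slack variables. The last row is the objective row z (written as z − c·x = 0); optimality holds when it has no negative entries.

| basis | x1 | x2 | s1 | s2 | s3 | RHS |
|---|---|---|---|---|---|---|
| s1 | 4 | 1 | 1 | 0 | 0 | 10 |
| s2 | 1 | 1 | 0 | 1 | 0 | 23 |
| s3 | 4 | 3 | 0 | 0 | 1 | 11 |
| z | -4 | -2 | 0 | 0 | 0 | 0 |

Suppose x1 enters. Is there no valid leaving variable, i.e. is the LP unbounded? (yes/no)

Column x1 has positive entries in row(s) 1, 2, 3, so the ratio test bounds it — not unbounded.

no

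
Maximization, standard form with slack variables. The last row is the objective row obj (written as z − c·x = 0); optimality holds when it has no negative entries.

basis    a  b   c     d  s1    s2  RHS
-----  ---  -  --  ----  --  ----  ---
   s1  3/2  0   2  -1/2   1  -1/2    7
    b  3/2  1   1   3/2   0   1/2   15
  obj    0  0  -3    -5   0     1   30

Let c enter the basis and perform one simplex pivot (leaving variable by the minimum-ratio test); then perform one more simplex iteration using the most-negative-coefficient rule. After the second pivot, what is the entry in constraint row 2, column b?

4/7

Ratio test on column c — row 1: 7/2 = 7/2; row 2: 15/1 = 15. Minimum is 7/2 at row 1 (s1 leaves); pivot element 2.
Divide row 1 by 2; eliminate column c from the other rows.
Second iteration: most negative obj-row entry is -23/4 in column d, so d enters.
Ratio test on column d — row 1: entry -1/4 ≤ 0; row 2: (23/2)/(7/4) = 46/7. Minimum is 46/7 at row 2 (b leaves); pivot element 7/4.
Divide row 2 by 7/4; eliminate column d from the other rows.
After both pivots, the entry at constraint row 2, column b is 4/7.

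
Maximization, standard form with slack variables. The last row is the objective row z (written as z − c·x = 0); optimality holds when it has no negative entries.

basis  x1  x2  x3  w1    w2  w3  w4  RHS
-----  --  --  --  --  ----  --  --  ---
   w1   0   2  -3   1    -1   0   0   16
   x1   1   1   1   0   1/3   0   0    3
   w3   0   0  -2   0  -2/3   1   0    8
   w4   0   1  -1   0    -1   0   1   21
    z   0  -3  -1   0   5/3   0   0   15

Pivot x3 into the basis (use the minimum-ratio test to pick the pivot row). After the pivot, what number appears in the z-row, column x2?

Ratio test on column x3 — row 1: entry -3 ≤ 0; row 2: 3/1 = 3; row 3: entry -2 ≤ 0; row 4: entry -1 ≤ 0. Minimum is 3 at row 2 (x1 leaves); pivot element 1.
Divide row 2 by 1; eliminate column x3 from the other rows.
z-row update in column x2: -3 − (-1)·1 = -2.

-2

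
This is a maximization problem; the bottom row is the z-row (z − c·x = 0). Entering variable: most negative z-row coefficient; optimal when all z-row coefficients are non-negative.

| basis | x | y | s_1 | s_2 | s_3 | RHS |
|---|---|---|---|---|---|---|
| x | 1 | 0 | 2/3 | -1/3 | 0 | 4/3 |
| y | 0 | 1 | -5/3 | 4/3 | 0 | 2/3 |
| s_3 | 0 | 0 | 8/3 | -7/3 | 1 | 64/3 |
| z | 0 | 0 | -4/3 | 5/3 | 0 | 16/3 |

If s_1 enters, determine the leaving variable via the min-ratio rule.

Column s_1 entries and ratios — x: (4/3)/(2/3) = 2; y: -5/3 ≤ 0, skip; s_3: (64/3)/(8/3) = 8.
Smallest ratio is 2 in the row of x, so x leaves.

x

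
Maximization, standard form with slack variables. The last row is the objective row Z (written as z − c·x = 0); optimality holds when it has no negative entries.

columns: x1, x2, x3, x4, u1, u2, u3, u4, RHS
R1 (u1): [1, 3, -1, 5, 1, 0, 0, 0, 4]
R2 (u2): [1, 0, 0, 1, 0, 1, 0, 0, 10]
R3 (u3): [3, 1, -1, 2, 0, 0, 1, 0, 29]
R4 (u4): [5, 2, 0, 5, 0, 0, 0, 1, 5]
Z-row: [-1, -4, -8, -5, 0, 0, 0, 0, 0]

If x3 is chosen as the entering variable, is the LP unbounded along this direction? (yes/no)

yes

Every constraint-row entry in column x3 is ≤ 0, so increasing x3 is unbounded.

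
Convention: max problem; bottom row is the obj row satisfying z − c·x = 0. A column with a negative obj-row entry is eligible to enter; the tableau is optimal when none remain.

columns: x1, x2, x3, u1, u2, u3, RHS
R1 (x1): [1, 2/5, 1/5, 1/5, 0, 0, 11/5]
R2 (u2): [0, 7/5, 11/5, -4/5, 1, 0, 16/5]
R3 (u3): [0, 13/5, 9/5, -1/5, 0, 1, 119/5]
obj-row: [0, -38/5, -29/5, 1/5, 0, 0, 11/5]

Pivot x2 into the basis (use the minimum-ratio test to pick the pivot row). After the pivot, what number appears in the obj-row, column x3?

43/7

Ratio test on column x2 — row 1: (11/5)/(2/5) = 11/2; row 2: (16/5)/(7/5) = 16/7; row 3: (119/5)/(13/5) = 119/13. Minimum is 16/7 at row 2 (u2 leaves); pivot element 7/5.
Divide row 2 by 7/5; eliminate column x2 from the other rows.
obj-row update in column x3: -29/5 − (-38/5)·(11/7) = 43/7.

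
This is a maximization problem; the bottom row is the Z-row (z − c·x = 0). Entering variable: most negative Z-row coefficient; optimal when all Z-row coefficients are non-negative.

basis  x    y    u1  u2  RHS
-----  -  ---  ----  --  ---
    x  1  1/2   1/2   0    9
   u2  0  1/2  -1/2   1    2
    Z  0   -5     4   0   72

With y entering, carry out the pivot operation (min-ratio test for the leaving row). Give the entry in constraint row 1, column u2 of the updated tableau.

Ratio test on column y — row 1: 9/(1/2) = 18; row 2: 2/(1/2) = 4. Minimum is 4 at row 2 (u2 leaves); pivot element 1/2.
Divide row 2 by 1/2; eliminate column y from the other rows.
Row 1 update in column u2: 0 − (1/2)·2 = -1.

-1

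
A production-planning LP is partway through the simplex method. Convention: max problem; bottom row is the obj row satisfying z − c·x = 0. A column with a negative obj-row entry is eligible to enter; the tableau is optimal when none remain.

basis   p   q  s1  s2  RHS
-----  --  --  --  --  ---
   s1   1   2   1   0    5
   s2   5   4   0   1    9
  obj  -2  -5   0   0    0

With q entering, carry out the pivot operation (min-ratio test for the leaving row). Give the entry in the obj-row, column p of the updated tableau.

17/4

Ratio test on column q — row 1: 5/2 = 5/2; row 2: 9/4 = 9/4. Minimum is 9/4 at row 2 (s2 leaves); pivot element 4.
Divide row 2 by 4; eliminate column q from the other rows.
obj-row update in column p: -2 − (-5)·(5/4) = 17/4.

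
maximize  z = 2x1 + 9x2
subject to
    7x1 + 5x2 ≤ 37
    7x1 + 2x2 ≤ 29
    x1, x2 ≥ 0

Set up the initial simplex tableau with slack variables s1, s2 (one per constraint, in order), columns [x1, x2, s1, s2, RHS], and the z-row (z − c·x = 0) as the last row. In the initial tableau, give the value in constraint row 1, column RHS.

The RHS of constraint 1 is b_1 = 37.

37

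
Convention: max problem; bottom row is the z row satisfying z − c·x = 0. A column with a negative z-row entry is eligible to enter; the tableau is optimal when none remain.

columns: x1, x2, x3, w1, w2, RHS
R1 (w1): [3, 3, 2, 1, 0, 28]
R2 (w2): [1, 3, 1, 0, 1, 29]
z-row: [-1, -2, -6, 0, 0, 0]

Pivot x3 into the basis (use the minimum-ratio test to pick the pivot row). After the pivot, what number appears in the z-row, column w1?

3

Ratio test on column x3 — row 1: 28/2 = 14; row 2: 29/1 = 29. Minimum is 14 at row 1 (w1 leaves); pivot element 2.
Divide row 1 by 2; eliminate column x3 from the other rows.
z-row update in column w1: 0 − (-6)·(1/2) = 3.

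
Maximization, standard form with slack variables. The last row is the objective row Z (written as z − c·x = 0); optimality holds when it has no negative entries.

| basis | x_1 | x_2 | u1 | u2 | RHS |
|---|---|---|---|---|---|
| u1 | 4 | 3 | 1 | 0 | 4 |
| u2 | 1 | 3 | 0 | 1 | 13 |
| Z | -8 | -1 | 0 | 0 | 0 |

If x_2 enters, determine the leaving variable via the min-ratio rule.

u1

Column x_2 entries and ratios — u1: 4/3 = 4/3; u2: 13/3 = 13/3.
Smallest ratio is 4/3 in the row of u1, so u1 leaves.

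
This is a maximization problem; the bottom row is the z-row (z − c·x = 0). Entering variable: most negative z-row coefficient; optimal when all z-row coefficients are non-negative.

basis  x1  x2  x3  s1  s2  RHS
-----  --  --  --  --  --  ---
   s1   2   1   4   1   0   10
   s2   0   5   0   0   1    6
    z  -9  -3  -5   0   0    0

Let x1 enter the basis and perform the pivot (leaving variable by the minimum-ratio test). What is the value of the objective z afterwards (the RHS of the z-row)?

Ratio test on column x1 — row 1: 10/2 = 5; row 2: entry 0 ≤ 0. Minimum is 5 at row 1 (s1 leaves); pivot element 2.
Pivot on row 1; the z-row RHS becomes 0 − (-9)·5 = 45.

45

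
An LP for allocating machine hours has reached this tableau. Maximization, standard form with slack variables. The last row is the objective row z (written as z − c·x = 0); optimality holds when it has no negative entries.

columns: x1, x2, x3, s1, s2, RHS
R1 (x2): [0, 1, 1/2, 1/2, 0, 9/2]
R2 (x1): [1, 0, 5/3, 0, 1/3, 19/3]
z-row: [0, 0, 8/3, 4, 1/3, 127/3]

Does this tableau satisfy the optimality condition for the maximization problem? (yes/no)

yes

Every z-row coefficient is ≥ 0, so the tableau is optimal.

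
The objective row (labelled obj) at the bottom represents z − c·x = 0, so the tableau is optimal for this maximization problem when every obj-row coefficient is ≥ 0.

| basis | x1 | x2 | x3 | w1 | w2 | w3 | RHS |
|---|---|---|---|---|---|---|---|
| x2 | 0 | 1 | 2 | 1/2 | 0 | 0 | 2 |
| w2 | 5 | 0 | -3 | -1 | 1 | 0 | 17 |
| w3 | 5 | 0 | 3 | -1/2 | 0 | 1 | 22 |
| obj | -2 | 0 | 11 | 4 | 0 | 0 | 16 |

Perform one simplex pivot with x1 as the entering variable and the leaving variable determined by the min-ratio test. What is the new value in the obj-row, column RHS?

Ratio test on column x1 — row 1: entry 0 ≤ 0; row 2: 17/5 = 17/5; row 3: 22/5 = 22/5. Minimum is 17/5 at row 2 (w2 leaves); pivot element 5.
Divide row 2 by 5; eliminate column x1 from the other rows.
obj-row update in column RHS: 16 − (-2)·(17/5) = 114/5.

114/5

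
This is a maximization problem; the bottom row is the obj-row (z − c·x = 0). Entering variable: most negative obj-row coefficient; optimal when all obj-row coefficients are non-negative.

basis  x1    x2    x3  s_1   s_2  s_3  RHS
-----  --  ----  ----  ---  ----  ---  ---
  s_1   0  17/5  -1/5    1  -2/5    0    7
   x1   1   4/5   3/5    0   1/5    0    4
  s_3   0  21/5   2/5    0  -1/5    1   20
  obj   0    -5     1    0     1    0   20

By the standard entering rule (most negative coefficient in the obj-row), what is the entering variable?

x2

Negative obj-row entries: x2: -5.
The most negative is -5 in column x2, so x2 enters.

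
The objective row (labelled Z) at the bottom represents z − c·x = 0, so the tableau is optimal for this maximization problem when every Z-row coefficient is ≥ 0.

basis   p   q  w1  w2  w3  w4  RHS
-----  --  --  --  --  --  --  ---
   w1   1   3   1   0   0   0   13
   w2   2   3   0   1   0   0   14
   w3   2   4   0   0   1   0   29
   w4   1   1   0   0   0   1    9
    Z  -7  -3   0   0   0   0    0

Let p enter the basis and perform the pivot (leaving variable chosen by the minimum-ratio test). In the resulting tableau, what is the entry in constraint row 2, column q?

3/2

Ratio test on column p — row 1: 13/1 = 13; row 2: 14/2 = 7; row 3: 29/2 = 29/2; row 4: 9/1 = 9. Minimum is 7 at row 2 (w2 leaves); pivot element 2.
Divide row 2 by 2; eliminate column p from the other rows.
In the new row 2, the q entry is the old entry divided by the pivot: 3/2 = 3/2.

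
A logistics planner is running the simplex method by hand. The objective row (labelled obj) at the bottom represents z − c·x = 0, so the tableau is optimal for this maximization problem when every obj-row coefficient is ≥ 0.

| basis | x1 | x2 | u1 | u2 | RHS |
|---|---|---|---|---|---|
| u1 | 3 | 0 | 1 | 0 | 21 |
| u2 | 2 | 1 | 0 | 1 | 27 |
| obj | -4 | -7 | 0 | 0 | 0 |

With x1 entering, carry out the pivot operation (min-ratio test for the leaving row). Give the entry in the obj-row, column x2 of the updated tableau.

Ratio test on column x1 — row 1: 21/3 = 7; row 2: 27/2 = 27/2. Minimum is 7 at row 1 (u1 leaves); pivot element 3.
Divide row 1 by 3; eliminate column x1 from the other rows.
obj-row update in column x2: -7 − (-4)·0 = -7.

-7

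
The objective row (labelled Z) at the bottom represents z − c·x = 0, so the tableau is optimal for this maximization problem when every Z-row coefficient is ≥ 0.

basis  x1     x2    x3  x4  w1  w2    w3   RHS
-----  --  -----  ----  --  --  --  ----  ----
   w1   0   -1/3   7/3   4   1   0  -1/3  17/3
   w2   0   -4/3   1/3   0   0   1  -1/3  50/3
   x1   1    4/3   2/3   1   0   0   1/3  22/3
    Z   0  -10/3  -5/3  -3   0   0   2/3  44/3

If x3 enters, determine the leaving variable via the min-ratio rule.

w1

Column x3 entries and ratios — w1: (17/3)/(7/3) = 17/7; w2: (50/3)/(1/3) = 50; x1: (22/3)/(2/3) = 11.
Smallest ratio is 17/7 in the row of w1, so w1 leaves.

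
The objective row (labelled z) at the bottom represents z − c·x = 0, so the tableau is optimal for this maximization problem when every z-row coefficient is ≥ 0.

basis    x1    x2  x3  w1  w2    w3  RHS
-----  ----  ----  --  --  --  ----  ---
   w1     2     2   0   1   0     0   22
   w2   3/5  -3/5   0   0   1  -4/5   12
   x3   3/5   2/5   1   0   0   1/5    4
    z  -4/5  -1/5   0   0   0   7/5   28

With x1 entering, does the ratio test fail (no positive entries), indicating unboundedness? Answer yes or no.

Column x1 has positive entries in row(s) 1, 2, 3, so the ratio test bounds it — not unbounded.

no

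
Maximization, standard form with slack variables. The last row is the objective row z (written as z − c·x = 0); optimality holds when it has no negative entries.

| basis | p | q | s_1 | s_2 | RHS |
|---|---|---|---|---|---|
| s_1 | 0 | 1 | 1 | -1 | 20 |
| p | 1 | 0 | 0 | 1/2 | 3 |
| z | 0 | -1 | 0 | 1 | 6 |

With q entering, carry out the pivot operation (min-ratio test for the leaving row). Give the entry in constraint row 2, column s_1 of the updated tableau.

Ratio test on column q — row 1: 20/1 = 20; row 2: entry 0 ≤ 0. Minimum is 20 at row 1 (s_1 leaves); pivot element 1.
Divide row 1 by 1; eliminate column q from the other rows.
Row 2 update in column s_1: 0 − 0·1 = 0.

0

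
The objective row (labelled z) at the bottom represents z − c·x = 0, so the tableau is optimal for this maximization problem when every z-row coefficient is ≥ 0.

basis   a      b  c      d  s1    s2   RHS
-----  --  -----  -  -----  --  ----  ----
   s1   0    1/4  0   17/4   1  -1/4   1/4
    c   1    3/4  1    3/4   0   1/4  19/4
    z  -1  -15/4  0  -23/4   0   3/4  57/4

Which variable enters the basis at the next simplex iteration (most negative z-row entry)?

d

Negative z-row entries: a: -1, b: -15/4, d: -23/4.
The most negative is -23/4 in column d, so d enters.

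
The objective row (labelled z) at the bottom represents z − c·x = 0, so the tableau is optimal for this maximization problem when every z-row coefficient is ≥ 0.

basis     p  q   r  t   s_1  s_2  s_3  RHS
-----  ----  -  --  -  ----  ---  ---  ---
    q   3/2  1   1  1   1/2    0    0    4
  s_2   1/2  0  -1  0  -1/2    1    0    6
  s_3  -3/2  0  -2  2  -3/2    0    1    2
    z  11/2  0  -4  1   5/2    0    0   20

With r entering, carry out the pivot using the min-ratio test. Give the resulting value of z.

Ratio test on column r — row 1: 4/1 = 4; row 2: entry -1 ≤ 0; row 3: entry -2 ≤ 0. Minimum is 4 at row 1 (q leaves); pivot element 1.
Pivot on row 1; the z-row RHS becomes 20 − (-4)·4 = 36.

36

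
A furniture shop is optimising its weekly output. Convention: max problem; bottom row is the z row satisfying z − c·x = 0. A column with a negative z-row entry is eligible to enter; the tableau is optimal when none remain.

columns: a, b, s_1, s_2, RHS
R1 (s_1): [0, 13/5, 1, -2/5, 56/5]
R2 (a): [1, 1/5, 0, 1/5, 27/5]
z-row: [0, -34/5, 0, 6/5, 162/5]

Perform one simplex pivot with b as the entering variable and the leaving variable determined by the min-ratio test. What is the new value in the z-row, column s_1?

34/13

Ratio test on column b — row 1: (56/5)/(13/5) = 56/13; row 2: (27/5)/(1/5) = 27. Minimum is 56/13 at row 1 (s_1 leaves); pivot element 13/5.
Divide row 1 by 13/5; eliminate column b from the other rows.
z-row update in column s_1: 0 − (-34/5)·(5/13) = 34/13.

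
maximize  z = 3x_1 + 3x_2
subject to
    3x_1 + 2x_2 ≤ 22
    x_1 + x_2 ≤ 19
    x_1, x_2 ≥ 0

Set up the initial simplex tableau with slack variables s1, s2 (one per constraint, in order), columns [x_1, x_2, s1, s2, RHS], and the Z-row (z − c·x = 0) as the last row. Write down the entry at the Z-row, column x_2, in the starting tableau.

-3

The Z-row carries the negated objective coefficients: the x_2 entry is -3.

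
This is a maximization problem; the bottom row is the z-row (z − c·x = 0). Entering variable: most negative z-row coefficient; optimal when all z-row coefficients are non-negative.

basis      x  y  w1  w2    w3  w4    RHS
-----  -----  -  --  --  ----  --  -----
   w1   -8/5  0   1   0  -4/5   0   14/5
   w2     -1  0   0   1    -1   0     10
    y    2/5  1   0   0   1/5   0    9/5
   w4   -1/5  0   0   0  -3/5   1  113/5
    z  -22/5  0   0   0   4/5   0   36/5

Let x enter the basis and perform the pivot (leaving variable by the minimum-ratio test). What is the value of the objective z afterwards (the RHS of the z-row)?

Ratio test on column x — row 1: entry -8/5 ≤ 0; row 2: entry -1 ≤ 0; row 3: (9/5)/(2/5) = 9/2; row 4: entry -1/5 ≤ 0. Minimum is 9/2 at row 3 (y leaves); pivot element 2/5.
Pivot on row 3; the z-row RHS becomes 36/5 − (-22/5)·(9/2) = 27.

27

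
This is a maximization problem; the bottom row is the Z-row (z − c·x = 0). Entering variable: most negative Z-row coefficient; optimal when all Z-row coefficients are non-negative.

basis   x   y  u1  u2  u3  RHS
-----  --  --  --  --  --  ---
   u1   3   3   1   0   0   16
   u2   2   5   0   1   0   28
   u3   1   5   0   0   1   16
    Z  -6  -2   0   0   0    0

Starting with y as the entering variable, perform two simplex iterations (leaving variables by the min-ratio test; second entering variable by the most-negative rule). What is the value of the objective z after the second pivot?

64/3

Ratio test on column y — row 1: 16/3 = 16/3; row 2: 28/5 = 28/5; row 3: 16/5 = 16/5. Minimum is 16/5 at row 3 (u3 leaves); pivot element 5.
Pivot on row 3; the Z-row RHS becomes 0 − (-2)·(16/5) = 32/5.
Next entering variable (most negative Z-row entry -28/5): x.
Ratio test on column x — row 1: (32/5)/(12/5) = 8/3; row 2: 12/1 = 12; row 3: (16/5)/(1/5) = 16. Minimum is 8/3 at row 1 (u1 leaves); pivot element 12/5.
After the second pivot the Z-row RHS is 32/5 − (-28/5)·(8/3) = 64/3.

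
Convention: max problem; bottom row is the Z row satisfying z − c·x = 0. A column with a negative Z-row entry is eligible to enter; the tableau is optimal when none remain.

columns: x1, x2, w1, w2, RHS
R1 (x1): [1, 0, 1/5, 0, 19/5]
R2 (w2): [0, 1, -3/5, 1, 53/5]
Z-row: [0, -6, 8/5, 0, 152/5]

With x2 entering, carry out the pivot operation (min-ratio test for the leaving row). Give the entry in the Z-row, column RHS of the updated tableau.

Ratio test on column x2 — row 1: entry 0 ≤ 0; row 2: (53/5)/1 = 53/5. Minimum is 53/5 at row 2 (w2 leaves); pivot element 1.
Divide row 2 by 1; eliminate column x2 from the other rows.
Z-row update in column RHS: 152/5 − (-6)·(53/5) = 94.

94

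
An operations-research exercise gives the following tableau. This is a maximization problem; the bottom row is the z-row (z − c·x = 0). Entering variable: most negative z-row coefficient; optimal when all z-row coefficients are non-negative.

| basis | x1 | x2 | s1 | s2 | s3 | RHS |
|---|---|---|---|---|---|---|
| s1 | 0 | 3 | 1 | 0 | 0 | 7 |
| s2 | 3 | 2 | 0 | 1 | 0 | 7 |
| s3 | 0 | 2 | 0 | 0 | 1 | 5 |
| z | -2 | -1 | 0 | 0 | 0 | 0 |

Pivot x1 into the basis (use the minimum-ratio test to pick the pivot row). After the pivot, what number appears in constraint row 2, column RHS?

7/3

Ratio test on column x1 — row 1: entry 0 ≤ 0; row 2: 7/3 = 7/3; row 3: entry 0 ≤ 0. Minimum is 7/3 at row 2 (s2 leaves); pivot element 3.
Divide row 2 by 3; eliminate column x1 from the other rows.
In the new row 2, the RHS entry is the old entry divided by the pivot: 7/3 = 7/3.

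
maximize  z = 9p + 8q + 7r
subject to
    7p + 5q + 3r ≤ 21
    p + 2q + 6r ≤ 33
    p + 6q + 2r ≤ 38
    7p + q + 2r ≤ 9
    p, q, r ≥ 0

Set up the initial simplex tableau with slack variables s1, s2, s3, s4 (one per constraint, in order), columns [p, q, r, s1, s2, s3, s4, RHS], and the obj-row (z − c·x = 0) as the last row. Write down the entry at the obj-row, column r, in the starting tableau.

-7

The obj-row carries the negated objective coefficients: the r entry is -7.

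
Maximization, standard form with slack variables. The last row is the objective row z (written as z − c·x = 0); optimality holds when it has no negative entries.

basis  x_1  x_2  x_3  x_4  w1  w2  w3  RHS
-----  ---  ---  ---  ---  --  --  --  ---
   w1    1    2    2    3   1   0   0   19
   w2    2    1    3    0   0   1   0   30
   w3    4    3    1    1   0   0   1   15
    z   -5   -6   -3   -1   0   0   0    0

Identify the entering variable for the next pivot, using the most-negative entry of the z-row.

Negative z-row entries: x_1: -5, x_2: -6, x_3: -3, x_4: -1.
The most negative is -6 in column x_2, so x_2 enters.

x_2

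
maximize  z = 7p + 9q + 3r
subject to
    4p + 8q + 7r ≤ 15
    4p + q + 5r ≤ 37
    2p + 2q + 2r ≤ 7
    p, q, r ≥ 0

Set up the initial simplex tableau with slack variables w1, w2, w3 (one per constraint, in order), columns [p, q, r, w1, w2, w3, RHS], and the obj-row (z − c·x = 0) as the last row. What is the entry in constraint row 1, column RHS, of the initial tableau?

The RHS of constraint 1 is b_1 = 15.

15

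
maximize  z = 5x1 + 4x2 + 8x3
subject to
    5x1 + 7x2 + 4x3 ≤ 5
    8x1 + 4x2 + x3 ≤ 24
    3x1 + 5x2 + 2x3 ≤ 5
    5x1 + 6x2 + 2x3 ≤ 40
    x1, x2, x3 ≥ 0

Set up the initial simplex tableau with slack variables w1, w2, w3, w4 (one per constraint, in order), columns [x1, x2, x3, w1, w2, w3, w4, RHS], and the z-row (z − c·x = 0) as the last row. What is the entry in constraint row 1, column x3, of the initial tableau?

Constraint 1 has coefficient 4 on x3.

4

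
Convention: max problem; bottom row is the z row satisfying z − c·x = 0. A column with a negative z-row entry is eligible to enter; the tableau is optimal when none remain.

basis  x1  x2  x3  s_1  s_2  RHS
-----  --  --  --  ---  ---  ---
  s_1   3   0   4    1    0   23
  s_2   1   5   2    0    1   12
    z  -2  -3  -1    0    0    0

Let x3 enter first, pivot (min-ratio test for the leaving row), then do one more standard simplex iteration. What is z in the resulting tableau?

121/20

Ratio test on column x3 — row 1: 23/4 = 23/4; row 2: 12/2 = 6. Minimum is 23/4 at row 1 (s_1 leaves); pivot element 4.
Pivot on row 1; the z-row RHS becomes 0 − (-1)·(23/4) = 23/4.
Next entering variable (most negative z-row entry -3): x2.
Ratio test on column x2 — row 1: entry 0 ≤ 0; row 2: (1/2)/5 = 1/10. Minimum is 1/10 at row 2 (s_2 leaves); pivot element 5.
After the second pivot the z-row RHS is 23/4 − (-3)·(1/10) = 121/20.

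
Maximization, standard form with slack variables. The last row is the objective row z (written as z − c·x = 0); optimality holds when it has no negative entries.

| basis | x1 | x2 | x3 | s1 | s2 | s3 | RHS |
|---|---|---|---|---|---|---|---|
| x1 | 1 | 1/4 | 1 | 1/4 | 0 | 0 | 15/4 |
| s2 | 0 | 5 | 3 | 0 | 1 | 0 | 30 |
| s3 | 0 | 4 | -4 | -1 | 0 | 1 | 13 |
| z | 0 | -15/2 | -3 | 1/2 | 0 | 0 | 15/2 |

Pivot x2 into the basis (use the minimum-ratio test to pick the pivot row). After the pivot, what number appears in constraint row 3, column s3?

1/4

Ratio test on column x2 — row 1: (15/4)/(1/4) = 15; row 2: 30/5 = 6; row 3: 13/4 = 13/4. Minimum is 13/4 at row 3 (s3 leaves); pivot element 4.
Divide row 3 by 4; eliminate column x2 from the other rows.
In the new row 3, the s3 entry is the old entry divided by the pivot: 1/4 = 1/4.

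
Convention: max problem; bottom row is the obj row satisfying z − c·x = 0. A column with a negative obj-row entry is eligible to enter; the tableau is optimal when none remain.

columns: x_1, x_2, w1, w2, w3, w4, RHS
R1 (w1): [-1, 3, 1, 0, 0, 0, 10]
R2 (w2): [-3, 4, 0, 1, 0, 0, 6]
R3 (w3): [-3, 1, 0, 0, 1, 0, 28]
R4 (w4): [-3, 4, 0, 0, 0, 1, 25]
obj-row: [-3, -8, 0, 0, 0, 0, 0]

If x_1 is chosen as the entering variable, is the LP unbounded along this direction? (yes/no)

yes

Every constraint-row entry in column x_1 is ≤ 0, so increasing x_1 is unbounded.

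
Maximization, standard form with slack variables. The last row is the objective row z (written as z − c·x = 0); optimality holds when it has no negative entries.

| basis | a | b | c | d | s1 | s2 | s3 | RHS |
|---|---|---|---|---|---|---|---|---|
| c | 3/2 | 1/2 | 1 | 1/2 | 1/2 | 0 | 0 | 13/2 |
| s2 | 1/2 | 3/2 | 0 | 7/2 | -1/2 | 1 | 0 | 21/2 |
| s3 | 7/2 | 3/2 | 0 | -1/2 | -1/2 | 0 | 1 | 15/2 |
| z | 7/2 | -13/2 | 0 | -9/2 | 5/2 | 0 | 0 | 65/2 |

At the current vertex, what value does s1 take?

s1 is not in the basis, so in the current basic feasible solution s1 = 0.

0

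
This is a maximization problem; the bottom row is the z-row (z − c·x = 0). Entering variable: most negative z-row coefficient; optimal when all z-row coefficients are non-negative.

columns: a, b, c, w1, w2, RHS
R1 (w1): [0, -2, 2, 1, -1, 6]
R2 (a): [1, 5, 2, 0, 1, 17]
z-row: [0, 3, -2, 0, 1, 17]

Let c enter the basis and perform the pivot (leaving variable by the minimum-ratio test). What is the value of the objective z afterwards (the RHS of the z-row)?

Ratio test on column c — row 1: 6/2 = 3; row 2: 17/2 = 17/2. Minimum is 3 at row 1 (w1 leaves); pivot element 2.
Pivot on row 1; the z-row RHS becomes 17 − (-2)·3 = 23.

23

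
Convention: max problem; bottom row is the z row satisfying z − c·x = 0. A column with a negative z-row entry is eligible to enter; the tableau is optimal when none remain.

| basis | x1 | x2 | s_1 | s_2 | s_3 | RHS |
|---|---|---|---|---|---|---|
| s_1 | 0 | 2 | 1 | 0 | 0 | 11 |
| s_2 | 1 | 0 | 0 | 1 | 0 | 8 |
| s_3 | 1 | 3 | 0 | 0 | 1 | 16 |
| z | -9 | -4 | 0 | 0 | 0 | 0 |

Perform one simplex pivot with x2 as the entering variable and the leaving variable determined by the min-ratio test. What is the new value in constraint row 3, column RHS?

16/3

Ratio test on column x2 — row 1: 11/2 = 11/2; row 2: entry 0 ≤ 0; row 3: 16/3 = 16/3. Minimum is 16/3 at row 3 (s_3 leaves); pivot element 3.
Divide row 3 by 3; eliminate column x2 from the other rows.
In the new row 3, the RHS entry is the old entry divided by the pivot: 16/3 = 16/3.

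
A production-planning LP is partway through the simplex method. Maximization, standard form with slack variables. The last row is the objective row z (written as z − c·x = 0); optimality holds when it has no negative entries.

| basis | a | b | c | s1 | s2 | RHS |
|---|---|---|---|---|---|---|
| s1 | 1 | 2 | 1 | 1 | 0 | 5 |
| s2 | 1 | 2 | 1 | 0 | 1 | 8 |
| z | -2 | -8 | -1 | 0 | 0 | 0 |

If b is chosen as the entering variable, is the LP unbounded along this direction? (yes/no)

Column b has positive entries in row(s) 1, 2, so the ratio test bounds it — not unbounded.

no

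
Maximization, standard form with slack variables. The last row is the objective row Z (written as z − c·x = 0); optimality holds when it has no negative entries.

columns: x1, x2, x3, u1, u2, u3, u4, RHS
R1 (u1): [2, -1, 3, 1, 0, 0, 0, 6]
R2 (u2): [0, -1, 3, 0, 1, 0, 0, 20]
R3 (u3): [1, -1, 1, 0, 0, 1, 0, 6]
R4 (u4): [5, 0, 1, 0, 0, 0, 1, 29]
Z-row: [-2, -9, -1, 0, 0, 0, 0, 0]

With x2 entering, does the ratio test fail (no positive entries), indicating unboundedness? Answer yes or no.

yes

Every constraint-row entry in column x2 is ≤ 0, so increasing x2 is unbounded.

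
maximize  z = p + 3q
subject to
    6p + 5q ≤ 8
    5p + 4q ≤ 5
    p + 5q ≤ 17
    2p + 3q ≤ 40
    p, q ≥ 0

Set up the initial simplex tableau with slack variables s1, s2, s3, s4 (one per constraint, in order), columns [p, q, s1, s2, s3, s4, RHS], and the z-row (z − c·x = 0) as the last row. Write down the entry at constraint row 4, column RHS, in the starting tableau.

40

The RHS of constraint 4 is b_4 = 40.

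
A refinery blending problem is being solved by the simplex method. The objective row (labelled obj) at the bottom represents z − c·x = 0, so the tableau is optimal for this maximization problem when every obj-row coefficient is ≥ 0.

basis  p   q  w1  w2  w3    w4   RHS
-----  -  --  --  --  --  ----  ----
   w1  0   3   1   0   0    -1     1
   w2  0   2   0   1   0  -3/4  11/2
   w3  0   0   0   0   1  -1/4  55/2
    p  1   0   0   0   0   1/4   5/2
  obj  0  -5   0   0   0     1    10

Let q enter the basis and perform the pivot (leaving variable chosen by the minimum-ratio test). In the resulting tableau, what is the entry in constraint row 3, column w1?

0

Ratio test on column q — row 1: 1/3 = 1/3; row 2: (11/2)/2 = 11/4; row 3: entry 0 ≤ 0; row 4: entry 0 ≤ 0. Minimum is 1/3 at row 1 (w1 leaves); pivot element 3.
Divide row 1 by 3; eliminate column q from the other rows.
Row 3 update in column w1: 0 − 0·(1/3) = 0.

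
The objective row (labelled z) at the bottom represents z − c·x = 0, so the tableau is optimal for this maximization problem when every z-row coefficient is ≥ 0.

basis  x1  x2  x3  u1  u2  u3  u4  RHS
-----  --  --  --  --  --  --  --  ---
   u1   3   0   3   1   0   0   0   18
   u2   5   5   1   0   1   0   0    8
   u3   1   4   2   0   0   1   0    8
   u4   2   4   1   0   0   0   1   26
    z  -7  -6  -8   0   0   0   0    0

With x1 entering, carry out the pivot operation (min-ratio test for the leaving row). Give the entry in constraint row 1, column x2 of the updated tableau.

-3

Ratio test on column x1 — row 1: 18/3 = 6; row 2: 8/5 = 8/5; row 3: 8/1 = 8; row 4: 26/2 = 13. Minimum is 8/5 at row 2 (u2 leaves); pivot element 5.
Divide row 2 by 5; eliminate column x1 from the other rows.
Row 1 update in column x2: 0 − 3·1 = -3.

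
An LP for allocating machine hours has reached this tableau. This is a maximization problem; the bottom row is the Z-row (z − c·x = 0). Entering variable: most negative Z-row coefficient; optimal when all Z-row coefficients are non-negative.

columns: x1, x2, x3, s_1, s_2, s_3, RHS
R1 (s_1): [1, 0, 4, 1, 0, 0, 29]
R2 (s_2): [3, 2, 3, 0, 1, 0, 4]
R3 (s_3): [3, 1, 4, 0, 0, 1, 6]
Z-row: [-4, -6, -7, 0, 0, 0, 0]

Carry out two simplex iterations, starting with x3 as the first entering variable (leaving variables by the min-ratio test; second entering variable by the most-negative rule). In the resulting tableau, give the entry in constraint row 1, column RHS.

29

Ratio test on column x3 — row 1: 29/4 = 29/4; row 2: 4/3 = 4/3; row 3: 6/4 = 3/2. Minimum is 4/3 at row 2 (s_2 leaves); pivot element 3.
Divide row 2 by 3; eliminate column x3 from the other rows.
Second iteration: most negative Z-row entry is -4/3 in column x2, so x2 enters.
Ratio test on column x2 — row 1: entry -8/3 ≤ 0; row 2: (4/3)/(2/3) = 2; row 3: entry -5/3 ≤ 0. Minimum is 2 at row 2 (x3 leaves); pivot element 2/3.
Divide row 2 by 2/3; eliminate column x2 from the other rows.
After both pivots, the entry at constraint row 1, column RHS is 29.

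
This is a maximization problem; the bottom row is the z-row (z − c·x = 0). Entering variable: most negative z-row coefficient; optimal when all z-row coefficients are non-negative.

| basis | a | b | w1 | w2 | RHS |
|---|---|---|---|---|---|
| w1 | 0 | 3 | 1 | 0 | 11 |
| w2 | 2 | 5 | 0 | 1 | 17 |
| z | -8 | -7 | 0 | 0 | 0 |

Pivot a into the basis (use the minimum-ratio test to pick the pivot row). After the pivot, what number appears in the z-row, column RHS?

Ratio test on column a — row 1: entry 0 ≤ 0; row 2: 17/2 = 17/2. Minimum is 17/2 at row 2 (w2 leaves); pivot element 2.
Divide row 2 by 2; eliminate column a from the other rows.
z-row update in column RHS: 0 − (-8)·(17/2) = 68.

68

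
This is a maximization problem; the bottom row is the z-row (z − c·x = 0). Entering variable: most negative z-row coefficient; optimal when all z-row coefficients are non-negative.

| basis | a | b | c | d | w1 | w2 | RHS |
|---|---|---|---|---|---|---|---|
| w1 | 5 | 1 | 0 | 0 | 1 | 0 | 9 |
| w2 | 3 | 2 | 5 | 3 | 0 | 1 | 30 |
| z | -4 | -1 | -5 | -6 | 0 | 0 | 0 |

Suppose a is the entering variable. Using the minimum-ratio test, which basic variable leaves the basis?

Column a entries and ratios — w1: 9/5 = 9/5; w2: 30/3 = 10.
Smallest ratio is 9/5 in the row of w1, so w1 leaves.

w1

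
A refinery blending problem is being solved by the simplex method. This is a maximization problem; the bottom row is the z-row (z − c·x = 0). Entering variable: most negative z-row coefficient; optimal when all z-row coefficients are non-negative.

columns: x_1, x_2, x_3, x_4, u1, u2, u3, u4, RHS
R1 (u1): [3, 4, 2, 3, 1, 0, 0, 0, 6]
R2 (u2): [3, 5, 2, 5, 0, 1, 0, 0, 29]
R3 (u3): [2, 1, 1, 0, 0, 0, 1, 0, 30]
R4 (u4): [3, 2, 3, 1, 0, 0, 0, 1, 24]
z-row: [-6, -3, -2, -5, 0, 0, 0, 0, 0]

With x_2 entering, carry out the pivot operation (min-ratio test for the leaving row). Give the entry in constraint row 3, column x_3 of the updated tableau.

Ratio test on column x_2 — row 1: 6/4 = 3/2; row 2: 29/5 = 29/5; row 3: 30/1 = 30; row 4: 24/2 = 12. Minimum is 3/2 at row 1 (u1 leaves); pivot element 4.
Divide row 1 by 4; eliminate column x_2 from the other rows.
Row 3 update in column x_3: 1 − 1·(1/2) = 1/2.

1/2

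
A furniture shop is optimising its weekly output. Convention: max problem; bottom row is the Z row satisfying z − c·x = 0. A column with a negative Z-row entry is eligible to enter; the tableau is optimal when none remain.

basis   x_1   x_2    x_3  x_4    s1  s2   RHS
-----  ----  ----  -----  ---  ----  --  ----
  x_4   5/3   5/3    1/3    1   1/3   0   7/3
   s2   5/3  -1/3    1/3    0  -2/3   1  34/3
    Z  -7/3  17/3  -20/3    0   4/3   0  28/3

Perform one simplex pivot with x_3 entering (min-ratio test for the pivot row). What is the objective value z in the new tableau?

Ratio test on column x_3 — row 1: (7/3)/(1/3) = 7; row 2: (34/3)/(1/3) = 34. Minimum is 7 at row 1 (x_4 leaves); pivot element 1/3.
Pivot on row 1; the Z-row RHS becomes 28/3 − (-20/3)·7 = 56.

56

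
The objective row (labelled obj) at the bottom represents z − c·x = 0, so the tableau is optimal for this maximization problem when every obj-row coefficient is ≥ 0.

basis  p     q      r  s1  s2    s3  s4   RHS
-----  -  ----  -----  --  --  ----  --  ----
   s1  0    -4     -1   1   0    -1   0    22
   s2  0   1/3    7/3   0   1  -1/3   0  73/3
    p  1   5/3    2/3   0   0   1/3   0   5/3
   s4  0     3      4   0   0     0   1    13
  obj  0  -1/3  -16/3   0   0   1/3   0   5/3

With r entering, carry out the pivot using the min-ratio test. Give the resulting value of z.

15

Ratio test on column r — row 1: entry -1 ≤ 0; row 2: (73/3)/(7/3) = 73/7; row 3: (5/3)/(2/3) = 5/2; row 4: 13/4 = 13/4. Minimum is 5/2 at row 3 (p leaves); pivot element 2/3.
Pivot on row 3; the obj-row RHS becomes 5/3 − (-16/3)·(5/2) = 15.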